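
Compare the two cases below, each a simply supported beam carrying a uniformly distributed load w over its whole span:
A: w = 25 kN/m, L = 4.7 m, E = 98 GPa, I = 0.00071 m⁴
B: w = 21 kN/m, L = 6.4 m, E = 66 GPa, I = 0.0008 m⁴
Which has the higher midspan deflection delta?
Model: a simply supported beam carrying a uniformly distributed load w over its whole span, so delta = (5·w·L^4) / (384·E·I) (SI units).
  A: delta = (5 × 25000 × 4.7^4) / (384 × (9.8 × 10¹⁰) × 0.00071) = 0.002283 m = 2.283 mm
  B: delta = (5 × 21000 × 6.4^4) / (384 × (6.6 × 10¹⁰) × 0.0008) = 0.008688 m = 8.688 mm
8.688 mm > 2.283 mm, so B is larger.
Final answer: B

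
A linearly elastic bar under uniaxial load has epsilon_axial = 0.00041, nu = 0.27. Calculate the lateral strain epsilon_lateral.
Model: a linearly elastic bar under uniaxial load, so epsilon_lateral = -nu·epsilon_axial.
Substitute:
  epsilon_lateral = -(0.27 × 0.00041)
  epsilon_lateral = -0.0001107
Final answer: epsilon_lateral = -0.0001107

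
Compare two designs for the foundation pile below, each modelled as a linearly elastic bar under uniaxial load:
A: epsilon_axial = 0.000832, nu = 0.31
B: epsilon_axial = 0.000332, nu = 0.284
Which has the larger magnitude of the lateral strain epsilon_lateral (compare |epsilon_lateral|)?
Model: a linearly elastic bar under uniaxial load, so epsilon_lateral = -nu·epsilon_axial (SI units).
  A: epsilon_lateral = -(0.31 × 0.000832) = -0.0002579
  B: epsilon_lateral = -(0.284 × 0.000332) = -9.429 × 10⁻⁵
|epsilon_lateral|: A = 0.0002579, B = 9.429 × 10⁻⁵, so A is larger in magnitude.
Final answer: A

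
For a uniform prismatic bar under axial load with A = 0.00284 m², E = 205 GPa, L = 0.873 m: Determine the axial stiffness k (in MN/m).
Model: a uniform prismatic bar under axial load, so k = (A·E) / L.
Convert to SI units:
  E = 205 GPa = 2.05 × 10¹¹ Pa
Substitute:
  k = (0.00284 × (2.05 × 10¹¹)) / 0.873
  k = 6.669 × 10⁸ N/m
Convert: k = 6.669 × 10⁸ N/m = 666.9 MN/m
Final answer: k = 666.9 MN/m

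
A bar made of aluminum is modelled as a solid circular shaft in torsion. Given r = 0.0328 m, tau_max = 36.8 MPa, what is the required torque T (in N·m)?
Model: a solid circular shaft in torsion, so tau_max = (2·T) / (π·r^3).
Solve for T: T = (π·tau_max·r^3) / 2.
Convert to SI units:
  tau_max = 36.8 MPa = 3.68 × 10⁷ Pa
Substitute:
  T = (π × (3.68 × 10⁷) × 0.0328^3) / 2
  T = 2040 N·m
Final answer: T = 2040 N·m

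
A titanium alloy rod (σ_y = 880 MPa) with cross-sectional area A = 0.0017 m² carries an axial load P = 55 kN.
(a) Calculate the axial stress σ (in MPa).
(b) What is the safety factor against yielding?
(a) Axial stress σ = P/A. Convert P = 55 kN = 55000 N.
  σ = 55000 / 0.0017 = 3.235 × 10⁷ Pa = 32.35 MPa
(b) Safety factor SF = σ_y/σ = 880 / 32.35 = 27.2
Final answer: (a) σ = 32.35 MPa, (b) SF = 27.2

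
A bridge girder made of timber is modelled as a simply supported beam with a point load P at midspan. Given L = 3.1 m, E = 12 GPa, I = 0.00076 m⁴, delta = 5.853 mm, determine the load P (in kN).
Model: a simply supported beam with a point load P at midspan, so delta = (P·L^3) / (48·E·I).
Solve for P: P = (48·delta·E·I) / L^3.
Convert to SI units:
  E = 12 GPa = 1.2 × 10¹⁰ Pa
  delta = 5.853 mm = 0.005853 m
Substitute:
  P = (48 × 0.005853 × (1.2 × 10¹⁰) × 0.00076) / 3.1^3
  P = 86010 N
Convert: P = 86010 N = 86.01 kN
Final answer: P = 86.01 kN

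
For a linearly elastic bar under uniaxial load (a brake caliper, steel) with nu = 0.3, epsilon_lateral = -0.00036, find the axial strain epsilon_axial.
Model: a linearly elastic bar under uniaxial load, so epsilon_lateral = -nu·epsilon_axial.
Solve for epsilon_axial: epsilon_axial = -epsilon_lateral / nu.
Substitute:
  epsilon_axial = -(-0.00036) / 0.3
  epsilon_axial = 0.0012
Final answer: epsilon_axial = 0.0012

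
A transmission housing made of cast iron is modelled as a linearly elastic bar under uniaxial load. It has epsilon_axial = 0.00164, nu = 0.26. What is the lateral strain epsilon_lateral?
Model: a linearly elastic bar under uniaxial load, so epsilon_lateral = -nu·epsilon_axial.
Substitute:
  epsilon_lateral = -(0.26 × 0.00164)
  epsilon_lateral = -0.0004264
Final answer: epsilon_lateral = -0.0004264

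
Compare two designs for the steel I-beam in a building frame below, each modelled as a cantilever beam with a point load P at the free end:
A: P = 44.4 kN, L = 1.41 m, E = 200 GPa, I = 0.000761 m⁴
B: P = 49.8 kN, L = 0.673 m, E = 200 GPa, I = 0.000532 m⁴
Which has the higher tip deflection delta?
Model: a cantilever beam with a point load P at the free end, so delta = (P·L^3) / (3·E·I) (SI units).
  A: delta = (44400 × 1.41^3) / (3 × (2 × 10¹¹) × 0.000761) = 0.0002726 m = 0.2726 mm
  B: delta = (49800 × 0.673^3) / (3 × (2 × 10¹¹) × 0.000532) = 4.756 × 10⁻⁵ m = 0.04756 mm
0.2726 mm > 0.04756 mm, so A is larger.
Final answer: A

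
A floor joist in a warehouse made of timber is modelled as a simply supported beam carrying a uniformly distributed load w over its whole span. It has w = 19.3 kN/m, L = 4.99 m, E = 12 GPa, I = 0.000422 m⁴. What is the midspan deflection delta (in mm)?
Model: a simply supported beam carrying a uniformly distributed load w over its whole span, so delta = (5·w·L^4) / (384·E·I).
Convert to SI units:
  w = 19.3 kN/m = 19300 N/m
  E = 12 GPa = 1.2 × 10¹⁰ Pa
Substitute:
  delta = (5 × 19300 × 4.99^4) / (384 × (1.2 × 10¹⁰) × 0.000422)
  delta = 0.03077 m
Convert: delta = 0.03077 m = 30.77 mm
Final answer: delta = 30.77 mm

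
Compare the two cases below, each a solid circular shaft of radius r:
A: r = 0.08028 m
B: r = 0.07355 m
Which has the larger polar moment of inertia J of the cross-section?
Model: a solid circular shaft of radius r, so J = (π·r^4) / 2 (SI units).
  A: J = (π × 0.08028^4) / 2 = 6.525 × 10⁻⁵ m⁴
  B: J = (π × 0.07355^4) / 2 = 4.597 × 10⁻⁵ m⁴
6.525 × 10⁻⁵ m⁴ > 4.597 × 10⁻⁵ m⁴, so A is larger.
Final answer: A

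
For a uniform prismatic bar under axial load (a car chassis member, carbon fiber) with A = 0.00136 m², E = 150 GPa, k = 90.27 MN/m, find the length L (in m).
Model: a uniform prismatic bar under axial load, so k = (A·E) / L.
Solve for L: L = (A·E) / k.
Convert to SI units:
  E = 150 GPa = 1.5 × 10¹¹ Pa
  k = 90.27 MN/m = 9.027 × 10⁷ N/m
Substitute:
  L = (0.00136 × (1.5 × 10¹¹)) / (9.027 × 10⁷)
  L = 2.26 m
Final answer: L = 2.26 m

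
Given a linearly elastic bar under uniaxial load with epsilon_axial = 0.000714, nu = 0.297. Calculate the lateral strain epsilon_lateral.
Model: a linearly elastic bar under uniaxial load, so epsilon_lateral = -nu·epsilon_axial.
Substitute:
  epsilon_lateral = -(0.297 × 0.000714)
  epsilon_lateral = -0.0002121
Final answer: epsilon_lateral = -0.0002121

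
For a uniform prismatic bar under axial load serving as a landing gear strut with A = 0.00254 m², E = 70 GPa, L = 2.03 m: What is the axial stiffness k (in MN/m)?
Model: a uniform prismatic bar under axial load, so k = (A·E) / L.
Convert to SI units:
  E = 70 GPa = 7 × 10¹⁰ Pa
Substitute:
  k = (0.00254 × (7 × 10¹⁰)) / 2.03
  k = 8.759 × 10⁷ N/m
Convert: k = 8.759 × 10⁷ N/m = 87.59 MN/m
Final answer: k = 87.59 MN/m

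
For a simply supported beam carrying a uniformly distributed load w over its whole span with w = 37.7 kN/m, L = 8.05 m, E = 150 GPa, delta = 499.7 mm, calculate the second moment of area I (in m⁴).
Model: a simply supported beam carrying a uniformly distributed load w over its whole span, so delta = (5·w·L^4) / (384·E·I).
Solve for I: I = (5·w·L^4) / (384·delta·E).
Convert to SI units:
  w = 37.7 kN/m = 37700 N/m
  E = 150 GPa = 1.5 × 10¹¹ Pa
  delta = 499.7 mm = 0.4997 m
Substitute:
  I = (5 × 37700 × 8.05^4) / (384 × 0.4997 × (1.5 × 10¹¹))
  I = 2.75 × 10⁻⁵ m⁴
Final answer: I = 2.75 × 10⁻⁵ m⁴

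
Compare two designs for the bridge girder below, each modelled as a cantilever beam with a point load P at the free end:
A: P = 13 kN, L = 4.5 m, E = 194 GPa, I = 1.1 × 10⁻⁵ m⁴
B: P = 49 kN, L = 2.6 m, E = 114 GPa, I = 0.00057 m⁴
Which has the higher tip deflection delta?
Model: a cantilever beam with a point load P at the free end, so delta = (P·L^3) / (3·E·I) (SI units).
  A: delta = (13000 × 4.5^3) / (3 × (1.94 × 10¹¹) × (1.1 × 10⁻⁵)) = 0.185 m = 185 mm
  B: delta = (49000 × 2.6^3) / (3 × (1.14 × 10¹¹) × 0.00057) = 0.004418 m = 4.418 mm
185 mm > 4.418 mm, so A is larger.
Final answer: A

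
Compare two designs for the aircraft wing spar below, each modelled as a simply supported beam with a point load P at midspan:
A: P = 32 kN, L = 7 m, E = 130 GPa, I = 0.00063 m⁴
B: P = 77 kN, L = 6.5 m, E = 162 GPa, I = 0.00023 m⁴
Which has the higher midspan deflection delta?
Model: a simply supported beam with a point load P at midspan, so delta = (P·L^3) / (48·E·I) (SI units).
  A: delta = (32000 × 7^3) / (48 × (1.3 × 10¹¹) × 0.00063) = 0.002792 m = 2.792 mm
  B: delta = (77000 × 6.5^3) / (48 × (1.62 × 10¹¹) × 0.00023) = 0.01182 m = 11.82 mm
11.82 mm > 2.792 mm, so B is larger.
Final answer: B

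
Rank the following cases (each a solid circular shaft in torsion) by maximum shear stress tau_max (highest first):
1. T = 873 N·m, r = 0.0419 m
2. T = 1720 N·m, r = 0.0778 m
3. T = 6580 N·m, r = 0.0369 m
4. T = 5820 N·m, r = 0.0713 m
Model: a solid circular shaft in torsion, so tau_max = (2·T) / (π·r^3) (SI units).
  Case 1: tau_max = (2 × 873) / (π × 0.0419^3) = 7.555 × 10⁶ Pa = 7.555 MPa
  Case 2: tau_max = (2 × 1720) / (π × 0.0778^3) = 2.325 × 10⁶ Pa = 2.325 MPa
  Case 3: tau_max = (2 × 6580) / (π × 0.0369^3) = 8.337 × 10⁷ Pa = 83.37 MPa
  Case 4: tau_max = (2 × 5820) / (π × 0.0713^3) = 1.022 × 10⁷ Pa = 10.22 MPa
Ordering: 83.37 MPa (case 3) > 10.22 MPa (case 4) > 7.555 MPa (case 1) > 2.325 MPa (case 2)
Final answer: 3, 4, 1, 2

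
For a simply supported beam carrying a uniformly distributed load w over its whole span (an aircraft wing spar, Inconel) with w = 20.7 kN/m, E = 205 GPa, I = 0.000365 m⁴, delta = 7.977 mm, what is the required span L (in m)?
Model: a simply supported beam carrying a uniformly distributed load w over its whole span, so delta = (5·w·L^4) / (384·E·I).
Solve for L: L = ((384·delta·E·I) / (5·w))^(1/4).
Convert to SI units:
  w = 20.7 kN/m = 20700 N/m
  E = 205 GPa = 2.05 × 10¹¹ Pa
  delta = 7.977 mm = 0.007977 m
Substitute:
  L = ((384 × 0.007977 × (2.05 × 10¹¹) × 0.000365) / (5 × 20700))^(1/4)
  L = 6.86 m
Final answer: L = 6.86 m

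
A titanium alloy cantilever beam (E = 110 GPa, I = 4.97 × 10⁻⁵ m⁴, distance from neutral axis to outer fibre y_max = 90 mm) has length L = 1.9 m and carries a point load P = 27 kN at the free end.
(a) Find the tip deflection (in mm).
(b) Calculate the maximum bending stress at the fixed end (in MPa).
(a) Tip deflection of a cantilever with an end point load: δ = P·L^3 / (3·E·I). Convert P = 27 kN = 27000 N, E = 110 GPa = 1.1 × 10¹¹ Pa.
  δ = (27000 × 1.9^3) / (3 × (1.1 × 10¹¹) × (4.97 × 10⁻⁵)) = 0.01129 m = 11.29 mm
(b) Maximum bending moment at the fixed end: M = P·L = 27000 × 1.9 = 51300 N·m. Convert y_max = 90 mm = 0.09 m.
  σ = M·y_max / I = (51300 × 0.09) / (4.97 × 10⁻⁵) = 9.29 × 10⁷ Pa = 92.9 MPa
Final answer: (a) δ = 11.29 mm, (b) σ = 92.9 MPa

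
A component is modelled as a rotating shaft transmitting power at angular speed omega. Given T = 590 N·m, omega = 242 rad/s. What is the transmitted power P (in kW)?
Model: a rotating shaft transmitting power at angular speed omega, so P = T·omega.
Substitute:
  P = 590 × 242
  P = 142800 W
Convert: P = 142800 W = 142.8 kW
Final answer: P = 142.8 kW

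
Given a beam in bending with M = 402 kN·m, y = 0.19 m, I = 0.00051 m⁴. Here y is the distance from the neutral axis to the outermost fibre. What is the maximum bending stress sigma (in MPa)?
Model: a beam in bending, so sigma = (M·y) / I.
Convert to SI units:
  M = 402 kN·m = 402000 N·m
Substitute:
  sigma = (402000 × 0.19) / 0.00051
  sigma = 1.498 × 10⁸ Pa
Convert: sigma = 1.498 × 10⁸ Pa = 149.8 MPa
Final answer: sigma = 149.8 MPa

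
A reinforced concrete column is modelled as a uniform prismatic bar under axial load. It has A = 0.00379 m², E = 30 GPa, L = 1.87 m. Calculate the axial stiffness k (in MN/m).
Model: a uniform prismatic bar under axial load, so k = (A·E) / L.
Convert to SI units:
  E = 30 GPa = 3 × 10¹⁰ Pa
Substitute:
  k = (0.00379 × (3 × 10¹⁰)) / 1.87
  k = 6.08 × 10⁷ N/m
Convert: k = 6.08 × 10⁷ N/m = 60.8 MN/m
Final answer: k = 60.8 MN/m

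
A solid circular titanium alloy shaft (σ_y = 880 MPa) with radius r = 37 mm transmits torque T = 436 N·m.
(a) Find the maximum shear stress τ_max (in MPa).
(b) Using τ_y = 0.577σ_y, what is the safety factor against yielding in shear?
(a) For a solid circular shaft, τ_max = T·r/J with J = π·r^4/2, i.e. τ_max = 2·T / (π·r^3). Convert r = 37 mm = 0.037 m.
  τ_max = (2 × 436) / (π × 0.037^3) = 5.48 × 10⁶ Pa = 5.48 MPa
(b) τ_y = 0.577 × 880 = 507.76 MPa
  SF = τ_y/τ_max = 507.76 / 5.48 = 92.66
Final answer: (a) τ_max = 5.48 MPa, (b) SF = 92.66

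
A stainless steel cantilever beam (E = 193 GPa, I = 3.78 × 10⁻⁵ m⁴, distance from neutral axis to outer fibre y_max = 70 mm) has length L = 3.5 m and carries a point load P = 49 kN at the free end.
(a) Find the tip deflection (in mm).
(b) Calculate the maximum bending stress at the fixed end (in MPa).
(a) Tip deflection of a cantilever with an end point load: δ = P·L^3 / (3·E·I). Convert P = 49 kN = 49000 N, E = 193 GPa = 1.93 × 10¹¹ Pa.
  δ = (49000 × 3.5^3) / (3 × (1.93 × 10¹¹) × (3.78 × 10⁻⁵)) = 0.09599 m = 95.99 mm
(b) Maximum bending moment at the fixed end: M = P·L = 49000 × 3.5 = 171500 N·m. Convert y_max = 70 mm = 0.07 m.
  σ = M·y_max / I = (171500 × 0.07) / (3.78 × 10⁻⁵) = 3.176 × 10⁸ Pa = 317.6 MPa
Final answer: (a) δ = 95.99 mm, (b) σ = 317.6 MPa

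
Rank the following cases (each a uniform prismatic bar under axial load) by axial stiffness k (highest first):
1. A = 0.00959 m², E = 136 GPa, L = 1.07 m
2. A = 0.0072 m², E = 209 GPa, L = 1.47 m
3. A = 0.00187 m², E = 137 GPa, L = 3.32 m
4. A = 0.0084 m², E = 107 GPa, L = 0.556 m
Model: a uniform prismatic bar under axial load, so k = (A·E) / L (SI units).
  Case 1: k = (0.00959 × (1.36 × 10¹¹)) / 1.07 = 1.219 × 10⁹ N/m = 1219 MN/m
  Case 2: k = (0.0072 × (2.09 × 10¹¹)) / 1.47 = 1.024 × 10⁹ N/m = 1024 MN/m
  Case 3: k = (0.00187 × (1.37 × 10¹¹)) / 3.32 = 7.717 × 10⁷ N/m = 77.17 MN/m
  Case 4: k = (0.0084 × (1.07 × 10¹¹)) / 0.556 = 1.617 × 10⁹ N/m = 1617 MN/m
Ordering: 1617 MN/m (case 4) > 1219 MN/m (case 1) > 1024 MN/m (case 2) > 77.17 MN/m (case 3)
Final answer: 4, 1, 2, 3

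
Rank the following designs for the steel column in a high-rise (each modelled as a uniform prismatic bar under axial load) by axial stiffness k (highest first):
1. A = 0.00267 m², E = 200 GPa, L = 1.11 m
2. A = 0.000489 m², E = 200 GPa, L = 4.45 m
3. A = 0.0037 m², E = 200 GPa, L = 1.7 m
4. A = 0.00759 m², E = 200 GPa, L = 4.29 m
Model: a uniform prismatic bar under axial load, so k = (A·E) / L (SI units).
  Case 1: k = (0.00267 × (2 × 10¹¹)) / 1.11 = 4.811 × 10⁸ N/m = 481.1 MN/m
  Case 2: k = (0.000489 × (2 × 10¹¹)) / 4.45 = 2.198 × 10⁷ N/m = 21.98 MN/m
  Case 3: k = (0.0037 × (2 × 10¹¹)) / 1.7 = 4.353 × 10⁸ N/m = 435.3 MN/m
  Case 4: k = (0.00759 × (2 × 10¹¹)) / 4.29 = 3.538 × 10⁸ N/m = 353.8 MN/m
Ordering: 481.1 MN/m (case 1) > 435.3 MN/m (case 3) > 353.8 MN/m (case 4) > 21.98 MN/m (case 2)
Final answer: 1, 3, 4, 2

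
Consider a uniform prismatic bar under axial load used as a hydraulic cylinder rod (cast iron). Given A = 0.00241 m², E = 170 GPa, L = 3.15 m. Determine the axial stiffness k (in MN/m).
Model: a uniform prismatic bar under axial load, so k = (A·E) / L.
Convert to SI units:
  E = 170 GPa = 1.7 × 10¹¹ Pa
Substitute:
  k = (0.00241 × (1.7 × 10¹¹)) / 3.15
  k = 1.301 × 10⁸ N/m
Convert: k = 1.301 × 10⁸ N/m = 130.1 MN/m
Final answer: k = 130.1 MN/m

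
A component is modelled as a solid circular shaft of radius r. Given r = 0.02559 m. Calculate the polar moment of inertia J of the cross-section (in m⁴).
Model: a solid circular shaft of radius r, so J = (π·r^4) / 2.
Substitute:
  J = (π × 0.02559^4) / 2
  J = 6.736 × 10⁻⁷ m⁴
Final answer: J = 6.736 × 10⁻⁷ m⁴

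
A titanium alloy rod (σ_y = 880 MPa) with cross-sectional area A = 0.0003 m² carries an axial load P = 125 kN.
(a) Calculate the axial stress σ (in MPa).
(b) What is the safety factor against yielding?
(a) Axial stress σ = P/A. Convert P = 125 kN = 125000 N.
  σ = 125000 / 0.0003 = 4.167 × 10⁸ Pa = 416.7 MPa
(b) Safety factor SF = σ_y/σ = 880 / 416.7 = 2.112
Final answer: (a) σ = 416.7 MPa, (b) SF = 2.112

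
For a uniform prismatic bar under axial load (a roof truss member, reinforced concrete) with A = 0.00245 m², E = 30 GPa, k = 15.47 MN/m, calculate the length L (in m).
Model: a uniform prismatic bar under axial load, so k = (A·E) / L.
Solve for L: L = (A·E) / k.
Convert to SI units:
  E = 30 GPa = 3 × 10¹⁰ Pa
  k = 15.47 MN/m = 1.547 × 10⁷ N/m
Substitute:
  L = (0.00245 × (3 × 10¹⁰)) / (1.547 × 10⁷)
  L = 4.751 m
Final answer: L = 4.751 m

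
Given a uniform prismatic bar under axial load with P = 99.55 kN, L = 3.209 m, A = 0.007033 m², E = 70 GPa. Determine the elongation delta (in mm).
Model: a uniform prismatic bar under axial load, so delta = (P·L) / (A·E).
Convert to SI units:
  P = 99.55 kN = 99550 N
  E = 70 GPa = 7 × 10¹⁰ Pa
Substitute:
  delta = (99550 × 3.209) / (0.007033 × (7 × 10¹⁰))
  delta = 0.0006489 m
Convert: delta = 0.0006489 m = 0.6489 mm
Final answer: delta = 0.6489 mm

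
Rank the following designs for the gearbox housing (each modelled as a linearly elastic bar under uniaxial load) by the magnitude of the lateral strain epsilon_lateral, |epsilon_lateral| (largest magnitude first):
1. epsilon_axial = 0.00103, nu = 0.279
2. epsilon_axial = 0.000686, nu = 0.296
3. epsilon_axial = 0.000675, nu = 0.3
Model: a linearly elastic bar under uniaxial load, so epsilon_lateral = -nu·epsilon_axial (SI units).
  Case 1: epsilon_lateral = -(0.279 × 0.00103) = -0.0002874
  Case 2: epsilon_lateral = -(0.296 × 0.000686) = -0.0002031
  Case 3: epsilon_lateral = -(0.3 × 0.000675) = -0.0002025
Ordering by |epsilon_lateral|: 0.0002874 (case 1) > 0.0002031 (case 2) > 0.0002025 (case 3)
Final answer: 1, 2, 3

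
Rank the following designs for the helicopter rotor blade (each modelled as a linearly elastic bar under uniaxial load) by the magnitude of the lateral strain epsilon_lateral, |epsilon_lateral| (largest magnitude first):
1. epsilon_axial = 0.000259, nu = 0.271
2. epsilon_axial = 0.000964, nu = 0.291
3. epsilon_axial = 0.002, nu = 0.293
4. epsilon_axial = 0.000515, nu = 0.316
Model: a linearly elastic bar under uniaxial load, so epsilon_lateral = -nu·epsilon_axial (SI units).
  Case 1: epsilon_lateral = -(0.271 × 0.000259) = -7.019 × 10⁻⁵
  Case 2: epsilon_lateral = -(0.291 × 0.000964) = -0.0002805
  Case 3: epsilon_lateral = -(0.293 × 0.002) = -0.000586
  Case 4: epsilon_lateral = -(0.316 × 0.000515) = -0.0001627
Ordering by |epsilon_lateral|: 0.000586 (case 3) > 0.0002805 (case 2) > 0.0001627 (case 4) > 7.019 × 10⁻⁵ (case 1)
Final answer: 3, 2, 4, 1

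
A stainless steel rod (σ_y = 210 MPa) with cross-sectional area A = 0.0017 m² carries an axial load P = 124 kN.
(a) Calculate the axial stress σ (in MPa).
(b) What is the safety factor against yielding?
(a) Axial stress σ = P/A. Convert P = 124 kN = 124000 N.
  σ = 124000 / 0.0017 = 7.294 × 10⁷ Pa = 72.94 MPa
(b) Safety factor SF = σ_y/σ = 210 / 72.94 = 2.879
Final answer: (a) σ = 72.94 MPa, (b) SF = 2.879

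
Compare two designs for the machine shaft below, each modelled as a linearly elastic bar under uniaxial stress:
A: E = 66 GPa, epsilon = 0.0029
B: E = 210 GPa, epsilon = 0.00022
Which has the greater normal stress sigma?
Model: a linearly elastic bar under uniaxial stress, so sigma = E·epsilon (SI units).
  A: sigma = (6.6 × 10¹⁰) × 0.0029 = 1.914 × 10⁸ Pa = 191.4 MPa
  B: sigma = (2.1 × 10¹¹) × 0.00022 = 4.62 × 10⁷ Pa = 46.2 MPa
191.4 MPa > 46.2 MPa, so A is larger.
Final answer: A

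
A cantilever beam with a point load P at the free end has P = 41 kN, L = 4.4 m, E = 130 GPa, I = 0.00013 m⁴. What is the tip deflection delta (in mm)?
Model: a cantilever beam with a point load P at the free end, so delta = (P·L^3) / (3·E·I).
Convert to SI units:
  P = 41 kN = 41000 N
  E = 130 GPa = 1.3 × 10¹¹ Pa
Substitute:
  delta = (41000 × 4.4^3) / (3 × (1.3 × 10¹¹) × 0.00013)
  delta = 0.06889 m
Convert: delta = 0.06889 m = 68.89 mm
Final answer: delta = 68.89 mm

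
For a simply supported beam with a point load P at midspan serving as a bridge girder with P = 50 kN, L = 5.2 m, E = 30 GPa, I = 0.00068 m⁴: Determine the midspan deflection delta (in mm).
Model: a simply supported beam with a point load P at midspan, so delta = (P·L^3) / (48·E·I).
Convert to SI units:
  P = 50 kN = 50000 N
  E = 30 GPa = 3 × 10¹⁰ Pa
Substitute:
  delta = (50000 × 5.2^3) / (48 × (3 × 10¹⁰) × 0.00068)
  delta = 0.00718 m
Convert: delta = 0.00718 m = 7.18 mm
Final answer: delta = 7.18 mm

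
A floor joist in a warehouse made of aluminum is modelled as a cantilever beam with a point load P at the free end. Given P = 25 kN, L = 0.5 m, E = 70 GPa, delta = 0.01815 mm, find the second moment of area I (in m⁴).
Model: a cantilever beam with a point load P at the free end, so delta = (P·L^3) / (3·E·I).
Solve for I: I = (P·L^3) / (3·delta·E).
Convert to SI units:
  P = 25 kN = 25000 N
  E = 70 GPa = 7 × 10¹⁰ Pa
  delta = 0.01815 mm = 1.815 × 10⁻⁵ m
Substitute:
  I = (25000 × 0.5^3) / (3 × (1.815 × 10⁻⁵) × (7 × 10¹⁰))
  I = 0.0008199 m⁴
Final answer: I = 0.0008199 m⁴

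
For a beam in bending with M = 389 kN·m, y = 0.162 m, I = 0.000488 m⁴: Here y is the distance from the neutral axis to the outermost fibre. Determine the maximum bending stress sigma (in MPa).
Model: a beam in bending, so sigma = (M·y) / I.
Convert to SI units:
  M = 389 kN·m = 389000 N·m
Substitute:
  sigma = (389000 × 0.162) / 0.000488
  sigma = 1.291 × 10⁸ Pa
Convert: sigma = 1.291 × 10⁸ Pa = 129.1 MPa
Final answer: sigma = 129.1 MPa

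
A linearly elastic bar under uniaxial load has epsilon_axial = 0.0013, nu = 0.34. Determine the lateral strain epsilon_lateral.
Model: a linearly elastic bar under uniaxial load, so epsilon_lateral = -nu·epsilon_axial.
Substitute:
  epsilon_lateral = -(0.34 × 0.0013)
  epsilon_lateral = -0.000442
Final answer: epsilon_lateral = -0.000442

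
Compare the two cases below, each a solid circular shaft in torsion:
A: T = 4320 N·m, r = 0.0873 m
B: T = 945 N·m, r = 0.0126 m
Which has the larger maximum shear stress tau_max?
Model: a solid circular shaft in torsion, so tau_max = (2·T) / (π·r^3) (SI units).
  A: tau_max = (2 × 4320) / (π × 0.0873^3) = 4.134 × 10⁶ Pa = 4.134 MPa
  B: tau_max = (2 × 945) / (π × 0.0126^3) = 3.007 × 10⁸ Pa = 300.7 MPa
300.7 MPa > 4.134 MPa, so B is larger.
Final answer: B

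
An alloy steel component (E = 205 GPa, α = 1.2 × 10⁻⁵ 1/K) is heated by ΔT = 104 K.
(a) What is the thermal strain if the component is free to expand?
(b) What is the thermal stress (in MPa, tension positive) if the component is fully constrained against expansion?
(a) Free thermal strain ε_th = α·ΔT = (1.2 × 10⁻⁵) × 104 = 0.001248
(b) Fully constrained, the expansion is suppressed, so σ = -E·α·ΔT. Convert E = 205 GPa = 2.05 × 10¹¹ Pa.
  σ = -(2.05 × 10¹¹) × (1.2 × 10⁻⁵) × 104 = -2.558 × 10⁸ Pa = -255.8 MPa (compressive)
Final answer: (a) ε_th = 0.001248, (b) σ = -255.8 MPa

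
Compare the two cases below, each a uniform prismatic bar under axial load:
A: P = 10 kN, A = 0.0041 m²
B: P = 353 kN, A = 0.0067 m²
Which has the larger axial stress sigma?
Model: a uniform prismatic bar under axial load, so sigma = P / A (SI units).
  A: sigma = 10000 / 0.0041 = 2.439 × 10⁶ Pa = 2.439 MPa
  B: sigma = 353000 / 0.0067 = 5.269 × 10⁷ Pa = 52.69 MPa
52.69 MPa > 2.439 MPa, so B is larger.
Final answer: B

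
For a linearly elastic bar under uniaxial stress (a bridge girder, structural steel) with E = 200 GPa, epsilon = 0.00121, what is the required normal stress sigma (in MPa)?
Model: a linearly elastic bar under uniaxial stress, so epsilon = sigma / E.
Solve for sigma: sigma = epsilon·E.
Convert to SI units:
  E = 200 GPa = 2 × 10¹¹ Pa
Substitute:
  sigma = 0.00121 × (2 × 10¹¹)
  sigma = 2.42 × 10⁸ Pa
Convert: sigma = 2.42 × 10⁸ Pa = 242 MPa
Final answer: sigma = 242 MPa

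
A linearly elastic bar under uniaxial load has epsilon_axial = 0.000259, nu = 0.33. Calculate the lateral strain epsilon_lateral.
Model: a linearly elastic bar under uniaxial load, so epsilon_lateral = -nu·epsilon_axial.
Substitute:
  epsilon_lateral = -(0.33 × 0.000259)
  epsilon_lateral = -8.547 × 10⁻⁵
Final answer: epsilon_lateral = -8.547 × 10⁻⁵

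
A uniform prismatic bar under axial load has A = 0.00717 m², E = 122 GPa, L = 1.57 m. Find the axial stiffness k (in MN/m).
Model: a uniform prismatic bar under axial load, so k = (A·E) / L.
Convert to SI units:
  E = 122 GPa = 1.22 × 10¹¹ Pa
Substitute:
  k = (0.00717 × (1.22 × 10¹¹)) / 1.57
  k = 5.572 × 10⁸ N/m
Convert: k = 5.572 × 10⁸ N/m = 557.2 MN/m
Final answer: k = 557.2 MN/m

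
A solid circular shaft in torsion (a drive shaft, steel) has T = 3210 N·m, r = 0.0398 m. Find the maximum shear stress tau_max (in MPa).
Model: a solid circular shaft in torsion, so tau_max = (2·T) / (π·r^3).
Substitute:
  tau_max = (2 × 3210) / (π × 0.0398^3)
  tau_max = 3.241 × 10⁷ Pa
Convert: tau_max = 3.241 × 10⁷ Pa = 32.41 MPa
Final answer: tau_max = 32.41 MPa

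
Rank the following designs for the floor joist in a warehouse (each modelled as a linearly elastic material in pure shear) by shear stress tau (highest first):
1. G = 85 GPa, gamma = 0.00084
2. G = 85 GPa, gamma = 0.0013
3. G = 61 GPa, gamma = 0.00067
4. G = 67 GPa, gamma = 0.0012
Model: a linearly elastic material in pure shear, so tau = G·gamma (SI units).
  Case 1: tau = (8.5 × 10¹⁰) × 0.00084 = 7.14 × 10⁷ Pa = 71.4 MPa
  Case 2: tau = (8.5 × 10¹⁰) × 0.0013 = 1.105 × 10⁸ Pa = 110.5 MPa
  Case 3: tau = (6.1 × 10¹⁰) × 0.00067 = 4.087 × 10⁷ Pa = 40.87 MPa
  Case 4: tau = (6.7 × 10¹⁰) × 0.0012 = 8.04 × 10⁷ Pa = 80.4 MPa
Ordering: 110.5 MPa (case 2) > 80.4 MPa (case 4) > 71.4 MPa (case 1) > 40.87 MPa (case 3)
Final answer: 2, 4, 1, 3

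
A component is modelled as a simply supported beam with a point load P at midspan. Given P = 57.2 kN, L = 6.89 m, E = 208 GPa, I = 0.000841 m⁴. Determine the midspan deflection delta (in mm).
Model: a simply supported beam with a point load P at midspan, so delta = (P·L^3) / (48·E·I).
Convert to SI units:
  P = 57.2 kN = 57200 N
  E = 208 GPa = 2.08 × 10¹¹ Pa
Substitute:
  delta = (57200 × 6.89^3) / (48 × (2.08 × 10¹¹) × 0.000841)
  delta = 0.002228 m
Convert: delta = 0.002228 m = 2.228 mm
Final answer: delta = 2.228 mm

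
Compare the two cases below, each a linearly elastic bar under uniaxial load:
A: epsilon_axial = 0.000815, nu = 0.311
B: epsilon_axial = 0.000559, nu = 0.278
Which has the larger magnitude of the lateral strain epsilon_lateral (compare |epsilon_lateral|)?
Model: a linearly elastic bar under uniaxial load, so epsilon_lateral = -nu·epsilon_axial (SI units).
  A: epsilon_lateral = -(0.311 × 0.000815) = -0.0002535
  B: epsilon_lateral = -(0.278 × 0.000559) = -0.0001554
|epsilon_lateral|: A = 0.0002535, B = 0.0001554, so A is larger in magnitude.
Final answer: A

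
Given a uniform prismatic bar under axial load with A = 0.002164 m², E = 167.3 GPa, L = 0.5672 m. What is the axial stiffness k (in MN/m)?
Model: a uniform prismatic bar under axial load, so k = (A·E) / L.
Convert to SI units:
  E = 167.3 GPa = 1.673 × 10¹¹ Pa
Substitute:
  k = (0.002164 × (1.673 × 10¹¹)) / 0.5672
  k = 6.383 × 10⁸ N/m
Convert: k = 6.383 × 10⁸ N/m = 638.3 MN/m
Final answer: k = 638.3 MN/m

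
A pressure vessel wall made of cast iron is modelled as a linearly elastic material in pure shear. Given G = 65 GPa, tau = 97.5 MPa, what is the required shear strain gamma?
Model: a linearly elastic material in pure shear, so tau = G·gamma.
Solve for gamma: gamma = tau / G.
Convert to SI units:
  G = 65 GPa = 6.5 × 10¹⁰ Pa
  tau = 97.5 MPa = 9.75 × 10⁷ Pa
Substitute:
  gamma = (9.75 × 10⁷) / (6.5 × 10¹⁰)
  gamma = 0.0015
Final answer: gamma = 0.0015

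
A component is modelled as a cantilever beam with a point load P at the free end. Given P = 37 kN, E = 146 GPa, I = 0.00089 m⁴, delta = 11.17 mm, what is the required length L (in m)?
Model: a cantilever beam with a point load P at the free end, so delta = (P·L^3) / (3·E·I).
Solve for L: L = ((3·delta·E·I) / P)^(1/3).
Convert to SI units:
  P = 37 kN = 37000 N
  E = 146 GPa = 1.46 × 10¹¹ Pa
  delta = 11.17 mm = 0.01117 m
Substitute:
  L = ((3 × 0.01117 × (1.46 × 10¹¹) × 0.00089) / 37000)^(1/3)
  L = 4.9 m
Final answer: L = 4.9 m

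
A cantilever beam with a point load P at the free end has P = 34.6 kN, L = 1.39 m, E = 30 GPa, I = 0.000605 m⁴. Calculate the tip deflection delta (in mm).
Model: a cantilever beam with a point load P at the free end, so delta = (P·L^3) / (3·E·I).
Convert to SI units:
  P = 34.6 kN = 34600 N
  E = 30 GPa = 3 × 10¹⁰ Pa
Substitute:
  delta = (34600 × 1.39^3) / (3 × (3 × 10¹⁰) × 0.000605)
  delta = 0.001707 m
Convert: delta = 0.001707 m = 1.707 mm
Final answer: delta = 1.707 mm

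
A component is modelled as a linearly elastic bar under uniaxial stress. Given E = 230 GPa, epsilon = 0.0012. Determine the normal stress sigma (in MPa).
Model: a linearly elastic bar under uniaxial stress, so sigma = E·epsilon.
Convert to SI units:
  E = 230 GPa = 2.3 × 10¹¹ Pa
Substitute:
  sigma = (2.3 × 10¹¹) × 0.0012
  sigma = 2.76 × 10⁸ Pa
Convert: sigma = 2.76 × 10⁸ Pa = 276 MPa
Final answer: sigma = 276 MPa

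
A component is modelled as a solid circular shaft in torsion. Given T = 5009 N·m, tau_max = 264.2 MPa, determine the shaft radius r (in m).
Model: a solid circular shaft in torsion, so tau_max = (2·T) / (π·r^3).
Solve for r: r = ((2·T) / (π·tau_max))^(1/3).
Convert to SI units:
  tau_max = 264.2 MPa = 2.642 × 10⁸ Pa
Substitute:
  r = ((2 × 5009) / (π × (2.642 × 10⁸)))^(1/3)
  r = 0.02294 m
Final answer: r = 0.02294 m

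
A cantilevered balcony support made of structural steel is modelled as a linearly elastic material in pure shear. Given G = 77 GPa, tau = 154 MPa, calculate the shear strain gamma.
Model: a linearly elastic material in pure shear, so tau = G·gamma.
Solve for gamma: gamma = tau / G.
Convert to SI units:
  G = 77 GPa = 7.7 × 10¹⁰ Pa
  tau = 154 MPa = 1.54 × 10⁸ Pa
Substitute:
  gamma = (1.54 × 10⁸) / (7.7 × 10¹⁰)
  gamma = 0.002
Final answer: gamma = 0.002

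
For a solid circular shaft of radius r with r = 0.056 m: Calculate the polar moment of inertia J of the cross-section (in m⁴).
Model: a solid circular shaft of radius r, so J = (π·r^4) / 2.
Substitute:
  J = (π × 0.056^4) / 2
  J = 1.545 × 10⁻⁵ m⁴
Final answer: J = 1.545 × 10⁻⁵ m⁴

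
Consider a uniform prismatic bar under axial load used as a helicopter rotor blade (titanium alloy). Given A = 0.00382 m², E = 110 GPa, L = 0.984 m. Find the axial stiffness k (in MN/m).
Model: a uniform prismatic bar under axial load, so k = (A·E) / L.
Convert to SI units:
  E = 110 GPa = 1.1 × 10¹¹ Pa
Substitute:
  k = (0.00382 × (1.1 × 10¹¹)) / 0.984
  k = 4.27 × 10⁸ N/m
Convert: k = 4.27 × 10⁸ N/m = 427 MN/m
Final answer: k = 427 MN/m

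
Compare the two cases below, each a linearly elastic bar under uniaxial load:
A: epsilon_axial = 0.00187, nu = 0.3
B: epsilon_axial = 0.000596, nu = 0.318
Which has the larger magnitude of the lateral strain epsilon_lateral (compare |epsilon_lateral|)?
Model: a linearly elastic bar under uniaxial load, so epsilon_lateral = -nu·epsilon_axial (SI units).
  A: epsilon_lateral = -(0.3 × 0.00187) = -0.000561
  B: epsilon_lateral = -(0.318 × 0.000596) = -0.0001895
|epsilon_lateral|: A = 0.000561, B = 0.0001895, so A is larger in magnitude.
Final answer: A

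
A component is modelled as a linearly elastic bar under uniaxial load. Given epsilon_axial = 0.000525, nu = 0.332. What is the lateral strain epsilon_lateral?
Model: a linearly elastic bar under uniaxial load, so epsilon_lateral = -nu·epsilon_axial.
Substitute:
  epsilon_lateral = -(0.332 × 0.000525)
  epsilon_lateral = -0.0001743
Final answer: epsilon_lateral = -0.0001743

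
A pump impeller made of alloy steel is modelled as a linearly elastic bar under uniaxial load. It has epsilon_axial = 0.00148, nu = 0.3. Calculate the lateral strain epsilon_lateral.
Model: a linearly elastic bar under uniaxial load, so epsilon_lateral = -nu·epsilon_axial.
Substitute:
  epsilon_lateral = -(0.3 × 0.00148)
  epsilon_lateral = -0.000444
Final answer: epsilon_lateral = -0.000444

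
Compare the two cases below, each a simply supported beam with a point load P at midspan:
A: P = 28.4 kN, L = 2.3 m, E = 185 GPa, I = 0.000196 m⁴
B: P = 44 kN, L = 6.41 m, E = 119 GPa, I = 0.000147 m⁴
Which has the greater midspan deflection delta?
Model: a simply supported beam with a point load P at midspan, so delta = (P·L^3) / (48·E·I) (SI units).
  A: delta = (28400 × 2.3^3) / (48 × (1.85 × 10¹¹) × 0.000196) = 0.0001985 m = 0.1985 mm
  B: delta = (44000 × 6.41^3) / (48 × (1.19 × 10¹¹) × 0.000147) = 0.0138 m = 13.8 mm
13.8 mm > 0.1985 mm, so B is larger.
Final answer: B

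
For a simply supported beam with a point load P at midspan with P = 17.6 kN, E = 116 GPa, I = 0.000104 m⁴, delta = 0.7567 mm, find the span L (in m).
Model: a simply supported beam with a point load P at midspan, so delta = (P·L^3) / (48·E·I).
Solve for L: L = ((48·delta·E·I) / P)^(1/3).
Convert to SI units:
  P = 17.6 kN = 17600 N
  E = 116 GPa = 1.16 × 10¹¹ Pa
  delta = 0.7567 mm = 0.0007567 m
Substitute:
  L = ((48 × 0.0007567 × (1.16 × 10¹¹) × 0.000104) / 17600)^(1/3)
  L = 2.92 m
Final answer: L = 2.92 m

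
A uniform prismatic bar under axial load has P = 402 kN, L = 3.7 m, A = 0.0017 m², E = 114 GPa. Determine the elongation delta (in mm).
Model: a uniform prismatic bar under axial load, so delta = (P·L) / (A·E).
Convert to SI units:
  P = 402 kN = 402000 N
  E = 114 GPa = 1.14 × 10¹¹ Pa
Substitute:
  delta = (402000 × 3.7) / (0.0017 × (1.14 × 10¹¹))
  delta = 0.007675 m
Convert: delta = 0.007675 m = 7.675 mm
Final answer: delta = 7.675 mm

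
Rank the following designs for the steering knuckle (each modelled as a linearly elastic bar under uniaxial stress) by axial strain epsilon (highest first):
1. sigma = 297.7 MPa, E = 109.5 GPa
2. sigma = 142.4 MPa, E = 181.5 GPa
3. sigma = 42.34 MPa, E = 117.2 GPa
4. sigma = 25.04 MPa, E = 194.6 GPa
Model: a linearly elastic bar under uniaxial stress, so epsilon = sigma / E (SI units).
  Case 1: epsilon = (2.977 × 10⁸) / (1.095 × 10¹¹) = 0.002719
  Case 2: epsilon = (1.424 × 10⁸) / (1.815 × 10¹¹) = 0.0007846
  Case 3: epsilon = (4.234 × 10⁷) / (1.172 × 10¹¹) = 0.0003613
  Case 4: epsilon = (2.504 × 10⁷) / (1.946 × 10¹¹) = 0.0001287
Ordering: 0.002719 (case 1) > 0.0007846 (case 2) > 0.0003613 (case 3) > 0.0001287 (case 4)
Final answer: 1, 2, 3, 4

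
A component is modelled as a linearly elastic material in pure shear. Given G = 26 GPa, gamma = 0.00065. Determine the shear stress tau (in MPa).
Model: a linearly elastic material in pure shear, so tau = G·gamma.
Convert to SI units:
  G = 26 GPa = 2.6 × 10¹⁰ Pa
Substitute:
  tau = (2.6 × 10¹⁰) × 0.00065
  tau = 1.69 × 10⁷ Pa
Convert: tau = 1.69 × 10⁷ Pa = 16.9 MPa
Final answer: tau = 16.9 MPa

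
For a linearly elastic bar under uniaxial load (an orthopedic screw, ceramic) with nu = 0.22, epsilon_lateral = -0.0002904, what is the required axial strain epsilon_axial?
Model: a linearly elastic bar under uniaxial load, so epsilon_lateral = -nu·epsilon_axial.
Solve for epsilon_axial: epsilon_axial = -epsilon_lateral / nu.
Substitute:
  epsilon_axial = -(-0.0002904) / 0.22
  epsilon_axial = 0.00132
Final answer: epsilon_axial = 0.00132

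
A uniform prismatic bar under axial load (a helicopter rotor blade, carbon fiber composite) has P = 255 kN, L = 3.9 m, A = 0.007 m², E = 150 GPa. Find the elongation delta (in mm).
Model: a uniform prismatic bar under axial load, so delta = (P·L) / (A·E).
Convert to SI units:
  P = 255 kN = 255000 N
  E = 150 GPa = 1.5 × 10¹¹ Pa
Substitute:
  delta = (255000 × 3.9) / (0.007 × (1.5 × 10¹¹))
  delta = 0.0009471 m
Convert: delta = 0.0009471 m = 0.9471 mm
Final answer: delta = 0.9471 mm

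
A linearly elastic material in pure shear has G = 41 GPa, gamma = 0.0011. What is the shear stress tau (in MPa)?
Model: a linearly elastic material in pure shear, so tau = G·gamma.
Convert to SI units:
  G = 41 GPa = 4.1 × 10¹⁰ Pa
Substitute:
  tau = (4.1 × 10¹⁰) × 0.0011
  tau = 4.51 × 10⁷ Pa
Convert: tau = 4.51 × 10⁷ Pa = 45.1 MPa
Final answer: tau = 45.1 MPa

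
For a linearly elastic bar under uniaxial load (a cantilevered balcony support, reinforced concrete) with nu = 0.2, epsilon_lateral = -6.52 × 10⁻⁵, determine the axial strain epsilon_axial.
Model: a linearly elastic bar under uniaxial load, so epsilon_lateral = -nu·epsilon_axial.
Solve for epsilon_axial: epsilon_axial = -epsilon_lateral / nu.
Substitute:
  epsilon_axial = -(-6.52 × 10⁻⁵) / 0.2
  epsilon_axial = 0.000326
Final answer: epsilon_axial = 0.000326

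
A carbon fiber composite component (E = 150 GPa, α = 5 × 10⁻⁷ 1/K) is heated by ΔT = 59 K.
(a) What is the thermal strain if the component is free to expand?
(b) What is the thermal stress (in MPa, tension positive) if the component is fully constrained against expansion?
(a) Free thermal strain ε_th = α·ΔT = (5 × 10⁻⁷) × 59 = 2.95 × 10⁻⁵
(b) Fully constrained, the expansion is suppressed, so σ = -E·α·ΔT. Convert E = 150 GPa = 1.5 × 10¹¹ Pa.
  σ = -(1.5 × 10¹¹) × (5 × 10⁻⁷) × 59 = -4.425 × 10⁶ Pa = -4.425 MPa (compressive)
Final answer: (a) ε_th = 2.95 × 10⁻⁵, (b) σ = -4.425 MPa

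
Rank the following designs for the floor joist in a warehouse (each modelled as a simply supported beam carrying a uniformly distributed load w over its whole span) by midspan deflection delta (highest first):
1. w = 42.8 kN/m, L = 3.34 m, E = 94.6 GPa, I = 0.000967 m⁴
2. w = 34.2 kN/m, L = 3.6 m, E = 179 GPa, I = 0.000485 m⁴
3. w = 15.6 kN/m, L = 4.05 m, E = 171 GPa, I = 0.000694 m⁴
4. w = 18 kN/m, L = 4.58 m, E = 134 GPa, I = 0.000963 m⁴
Model: a simply supported beam carrying a uniformly distributed load w over its whole span, so delta = (5·w·L^4) / (384·E·I) (SI units).
  Case 1: delta = (5 × 42800 × 3.34^4) / (384 × (9.46 × 10¹⁰) × 0.000967) = 0.0007581 m = 0.7581 mm
  Case 2: delta = (5 × 34200 × 3.6^4) / (384 × (1.79 × 10¹¹) × 0.000485) = 0.0008615 m = 0.8615 mm
  Case 3: delta = (5 × 15600 × 4.05^4) / (384 × (1.71 × 10¹¹) × 0.000694) = 0.0004605 m = 0.4605 mm
  Case 4: delta = (5 × 18000 × 4.58^4) / (384 × (1.34 × 10¹¹) × 0.000963) = 0.0007992 m = 0.7992 mm
Ordering: 0.8615 mm (case 2) > 0.7992 mm (case 4) > 0.7581 mm (case 1) > 0.4605 mm (case 3)
Final answer: 2, 4, 1, 3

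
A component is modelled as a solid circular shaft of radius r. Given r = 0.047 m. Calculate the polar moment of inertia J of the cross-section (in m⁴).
Model: a solid circular shaft of radius r, so J = (π·r^4) / 2.
Substitute:
  J = (π × 0.047^4) / 2
  J = 7.665 × 10⁻⁶ m⁴
Final answer: J = 7.665 × 10⁻⁶ m⁴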